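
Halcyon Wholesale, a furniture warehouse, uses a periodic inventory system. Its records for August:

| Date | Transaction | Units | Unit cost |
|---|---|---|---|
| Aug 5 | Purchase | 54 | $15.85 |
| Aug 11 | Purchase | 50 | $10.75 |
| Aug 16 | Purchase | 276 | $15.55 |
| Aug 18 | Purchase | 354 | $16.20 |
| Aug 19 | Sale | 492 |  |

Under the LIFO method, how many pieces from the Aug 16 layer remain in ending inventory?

138

Aug 19, 492 sold [LIFO — newest first]: 354 @ $16.20 + 138 @ $15.55 = $7,880.70
Ending inventory: 54 @ $15.85 + 50 @ $10.75 + 138 @ $15.55 = $3,539.30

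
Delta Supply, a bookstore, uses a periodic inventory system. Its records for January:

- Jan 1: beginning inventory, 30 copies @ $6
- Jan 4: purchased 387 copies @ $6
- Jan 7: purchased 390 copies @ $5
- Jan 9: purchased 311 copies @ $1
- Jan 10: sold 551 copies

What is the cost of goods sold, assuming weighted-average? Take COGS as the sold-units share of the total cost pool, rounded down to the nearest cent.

Jan 10, sell 551: 551/1118 × $4,763.00 → $2,347.41
Ending inventory (cost pool remaining) = $2,415.59

COGS = $2,347.41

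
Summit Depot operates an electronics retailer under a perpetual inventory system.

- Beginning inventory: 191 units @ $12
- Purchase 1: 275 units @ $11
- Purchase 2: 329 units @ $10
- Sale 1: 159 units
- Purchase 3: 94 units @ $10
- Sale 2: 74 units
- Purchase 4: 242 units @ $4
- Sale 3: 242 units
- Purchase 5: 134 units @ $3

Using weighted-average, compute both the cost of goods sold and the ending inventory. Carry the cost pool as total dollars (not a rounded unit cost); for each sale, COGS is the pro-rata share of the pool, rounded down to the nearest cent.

After Beginning: 191 on hand, pool $2,292.00 (≈ $12.0000 each)
After Purchase 1: 466 on hand, pool $5,317.00 (≈ $11.4099 each)
After Purchase 2: 795 on hand, pool $8,607.00 (≈ $10.8264 each)
Sale 1, sell 159: 159/795 × $8,607.00 → $1,721.40
After Purchase 3: 730 on hand, pool $7,825.60 (≈ $10.7200 each)
Sale 2, sell 74: 74/730 × $7,825.60 → $793.28
After Purchase 4: 898 on hand, pool $8,000.32 (≈ $8.9090 each)
Sale 3, sell 242: 242/898 × $8,000.32 → $2,155.98
After Purchase 5: 790 on hand, pool $6,246.34 (≈ $7.9068 each)
Total COGS = $1,721.40 + $793.28 + $2,155.98 = $4,670.66
Ending inventory (cost pool remaining) = $6,246.34

COGS = $4,670.66; ending inventory = $6,246.34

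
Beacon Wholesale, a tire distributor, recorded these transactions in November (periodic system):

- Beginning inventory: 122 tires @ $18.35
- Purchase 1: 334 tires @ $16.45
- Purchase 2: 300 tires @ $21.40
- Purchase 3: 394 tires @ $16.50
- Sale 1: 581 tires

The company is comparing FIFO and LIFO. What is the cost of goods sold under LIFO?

FIFO COGS: 122 @ $18.35 + 334 @ $16.45 + 125 @ $21.40 = $10,408.00
LIFO COGS: 394 @ $16.50 + 187 @ $21.40 = $10,502.80

COGS = $10,502.80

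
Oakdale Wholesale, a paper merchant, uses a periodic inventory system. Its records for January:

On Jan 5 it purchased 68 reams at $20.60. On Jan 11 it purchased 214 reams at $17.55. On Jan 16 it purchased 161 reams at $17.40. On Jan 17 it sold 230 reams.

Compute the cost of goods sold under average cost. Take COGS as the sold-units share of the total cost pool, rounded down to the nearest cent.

Jan 17, sell 230: 230/443 × $7,957.90 → $4,131.64
Ending inventory (cost pool remaining) = $3,826.26

COGS = $4,131.64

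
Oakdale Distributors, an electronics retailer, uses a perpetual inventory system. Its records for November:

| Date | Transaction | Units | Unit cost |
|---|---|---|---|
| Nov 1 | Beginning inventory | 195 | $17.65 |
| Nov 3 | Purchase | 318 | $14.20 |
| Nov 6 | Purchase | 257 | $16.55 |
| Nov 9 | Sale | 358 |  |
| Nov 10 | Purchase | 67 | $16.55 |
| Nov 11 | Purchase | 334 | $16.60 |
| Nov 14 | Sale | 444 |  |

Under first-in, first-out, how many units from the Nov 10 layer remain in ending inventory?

35

Nov 9, 358 sold [FIFO — oldest first]: 195 @ $17.65 + 163 @ $14.20 = $5,756.35
Nov 14, 444 sold [FIFO — oldest first]: 155 @ $14.20 + 257 @ $16.55 + 32 @ $16.55 = $6,983.95
Total COGS = $5,756.35 + $6,983.95 = $12,740.30
Ending inventory: 35 @ $16.55 + 334 @ $16.60 = $6,123.65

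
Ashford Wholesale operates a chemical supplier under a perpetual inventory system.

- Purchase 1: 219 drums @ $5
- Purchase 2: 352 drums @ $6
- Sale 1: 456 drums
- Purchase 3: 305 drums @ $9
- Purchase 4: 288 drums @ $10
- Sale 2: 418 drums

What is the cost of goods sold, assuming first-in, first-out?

COGS = $5,934

Sale 1 (456) [FIFO — oldest first]: 219 @ $5 + 237 @ $6 = $2,517
Sale 2 (418) [FIFO — oldest first]: 115 @ $6 + 303 @ $9 = $3,417
Total COGS = $2,517 + $3,417 = $5,934
Ending inventory: 2 @ $9 + 288 @ $10 = $2,898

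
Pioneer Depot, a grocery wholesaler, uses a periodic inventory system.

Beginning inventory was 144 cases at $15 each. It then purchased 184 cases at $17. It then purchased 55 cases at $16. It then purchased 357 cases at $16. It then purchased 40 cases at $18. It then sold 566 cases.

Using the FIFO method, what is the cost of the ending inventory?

Sale 1 (566) [FIFO — oldest first]: 144 @ $15 + 184 @ $17 + 55 @ $16 + 183 @ $16 = $9,096
Ending inventory: 174 @ $16 + 40 @ $18 = $3,504
Check: goods available $12,600 = COGS $9,096 + ending $3,504

Ending inventory = $3,504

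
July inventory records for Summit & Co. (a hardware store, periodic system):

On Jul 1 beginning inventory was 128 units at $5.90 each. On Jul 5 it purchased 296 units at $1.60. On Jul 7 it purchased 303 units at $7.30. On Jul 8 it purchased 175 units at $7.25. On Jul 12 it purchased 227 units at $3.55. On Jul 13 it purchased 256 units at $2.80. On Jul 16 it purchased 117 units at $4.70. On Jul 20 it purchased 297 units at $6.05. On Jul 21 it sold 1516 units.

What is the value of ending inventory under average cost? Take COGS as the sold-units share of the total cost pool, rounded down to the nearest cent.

Jul 21, sell 1516: 1516/1799 × $8,578.85 → $7,229.31
Ending inventory (cost pool remaining) = $1,349.54
Check: goods available $8,578.85 = COGS $7,229.31 + ending $1,349.54

Ending inventory = $1,349.54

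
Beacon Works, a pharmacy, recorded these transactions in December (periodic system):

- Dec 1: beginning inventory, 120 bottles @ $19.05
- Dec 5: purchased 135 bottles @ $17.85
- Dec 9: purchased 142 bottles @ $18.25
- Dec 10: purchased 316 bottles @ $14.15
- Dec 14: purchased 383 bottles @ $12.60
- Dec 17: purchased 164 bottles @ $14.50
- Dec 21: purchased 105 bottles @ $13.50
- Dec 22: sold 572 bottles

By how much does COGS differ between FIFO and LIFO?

FIFO COGS: 120 @ $19.05 + 135 @ $17.85 + 142 @ $18.25 + 175 @ $14.15 = $9,763.50
LIFO COGS: 105 @ $13.50 + 164 @ $14.50 + 303 @ $12.60 = $7,613.30
Difference = |$9,763.50 − $7,613.30| = $2,150.20

$2,150.20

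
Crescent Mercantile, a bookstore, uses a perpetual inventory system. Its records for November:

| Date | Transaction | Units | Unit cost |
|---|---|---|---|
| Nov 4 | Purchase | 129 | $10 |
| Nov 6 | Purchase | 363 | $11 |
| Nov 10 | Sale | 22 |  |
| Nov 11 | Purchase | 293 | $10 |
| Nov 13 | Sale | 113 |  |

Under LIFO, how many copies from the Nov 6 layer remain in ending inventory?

341

Nov 10, 22 sold [LIFO — newest first]: 22 @ $11 = $242
Nov 13, 113 sold [LIFO — newest first]: 113 @ $10 = $1,130
Total COGS = $242 + $1,130 = $1,372
Ending inventory: 129 @ $10 + 341 @ $11 + 180 @ $10 = $6,841
Check: goods available $8,213 = COGS $1,372 + ending $6,841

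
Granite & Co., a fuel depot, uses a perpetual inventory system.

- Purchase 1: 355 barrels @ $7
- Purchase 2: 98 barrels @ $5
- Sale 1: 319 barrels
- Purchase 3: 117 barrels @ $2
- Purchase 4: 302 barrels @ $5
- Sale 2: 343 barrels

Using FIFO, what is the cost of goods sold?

Sale 1 (319) [FIFO — oldest first]: 319 @ $7 = $2,233
Sale 2 (343) [FIFO — oldest first]: 36 @ $7 + 98 @ $5 + 117 @ $2 + 92 @ $5 = $1,436
Total COGS = $2,233 + $1,436 = $3,669
Ending inventory: 210 @ $5 = $1,050
Check: goods available $4,719 = COGS $3,669 + ending $1,050

COGS = $3,669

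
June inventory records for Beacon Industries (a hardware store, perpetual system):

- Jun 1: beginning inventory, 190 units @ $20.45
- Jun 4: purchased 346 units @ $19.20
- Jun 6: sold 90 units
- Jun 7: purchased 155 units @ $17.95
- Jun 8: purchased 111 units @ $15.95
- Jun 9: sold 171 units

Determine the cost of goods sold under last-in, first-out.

COGS = $4,575.45

Jun 6, 90 sold [LIFO — newest first]: 90 @ $19.20 = $1,728.00
Jun 9, 171 sold [LIFO — newest first]: 111 @ $15.95 + 60 @ $17.95 = $2,847.45
Total COGS = $1,728.00 + $2,847.45 = $4,575.45
Ending inventory: 190 @ $20.45 + 256 @ $19.20 + 95 @ $17.95 = $10,505.95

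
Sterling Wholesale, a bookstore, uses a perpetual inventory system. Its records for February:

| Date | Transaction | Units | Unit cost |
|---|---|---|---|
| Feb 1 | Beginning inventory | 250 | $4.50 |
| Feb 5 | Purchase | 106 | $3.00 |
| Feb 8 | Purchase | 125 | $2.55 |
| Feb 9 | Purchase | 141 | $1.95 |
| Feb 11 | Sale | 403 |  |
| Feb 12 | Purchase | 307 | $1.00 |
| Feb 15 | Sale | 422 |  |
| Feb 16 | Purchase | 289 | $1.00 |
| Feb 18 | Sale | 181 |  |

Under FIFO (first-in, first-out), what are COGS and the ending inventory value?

COGS = $2,420.70; ending inventory = $212.00

Feb 11, 403 sold [FIFO — oldest first]: 250 @ $4.50 + 106 @ $3.00 + 47 @ $2.55 = $1,562.85
Feb 15, 422 sold [FIFO — oldest first]: 78 @ $2.55 + 141 @ $1.95 + 203 @ $1.00 = $676.85
Feb 18, 181 sold [FIFO — oldest first]: 104 @ $1.00 + 77 @ $1.00 = $181.00
Total COGS = $1,562.85 + $676.85 + $181.00 = $2,420.70
Ending inventory: 212 @ $1.00 = $212.00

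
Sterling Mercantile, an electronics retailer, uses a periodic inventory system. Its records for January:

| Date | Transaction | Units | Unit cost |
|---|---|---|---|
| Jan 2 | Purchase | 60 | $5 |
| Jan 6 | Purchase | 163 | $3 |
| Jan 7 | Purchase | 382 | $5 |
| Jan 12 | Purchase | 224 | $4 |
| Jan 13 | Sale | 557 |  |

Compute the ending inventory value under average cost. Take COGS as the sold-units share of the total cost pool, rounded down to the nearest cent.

Jan 13, sell 557: 557/829 × $3,595.00 → $2,415.45
Ending inventory (cost pool remaining) = $1,179.55
Check: goods available $3,595.00 = COGS $2,415.45 + ending $1,179.55

Ending inventory = $1,179.55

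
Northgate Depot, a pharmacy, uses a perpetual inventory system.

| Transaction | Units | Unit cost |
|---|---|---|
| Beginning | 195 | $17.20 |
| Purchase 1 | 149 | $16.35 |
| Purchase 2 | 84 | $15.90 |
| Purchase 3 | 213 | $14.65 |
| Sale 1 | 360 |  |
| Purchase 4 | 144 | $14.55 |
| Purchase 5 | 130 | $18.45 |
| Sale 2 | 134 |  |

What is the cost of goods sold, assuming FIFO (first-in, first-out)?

Sale 1 (360) [FIFO — oldest first]: 195 @ $17.20 + 149 @ $16.35 + 16 @ $15.90 = $6,044.55
Sale 2 (134) [FIFO — oldest first]: 68 @ $15.90 + 66 @ $14.65 = $2,048.10
Total COGS = $6,044.55 + $2,048.10 = $8,092.65
Ending inventory: 147 @ $14.65 + 144 @ $14.55 + 130 @ $18.45 = $6,647.25

COGS = $8,092.65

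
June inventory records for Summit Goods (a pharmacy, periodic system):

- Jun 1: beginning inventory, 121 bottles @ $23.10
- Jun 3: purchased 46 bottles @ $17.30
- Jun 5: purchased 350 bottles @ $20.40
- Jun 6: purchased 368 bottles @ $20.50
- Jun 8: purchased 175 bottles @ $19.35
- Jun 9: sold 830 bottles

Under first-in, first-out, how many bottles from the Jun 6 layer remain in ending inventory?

55

Jun 9, 830 sold [FIFO — oldest first]: 121 @ $23.10 + 46 @ $17.30 + 350 @ $20.40 + 313 @ $20.50 = $17,147.40
Ending inventory: 55 @ $20.50 + 175 @ $19.35 = $4,513.75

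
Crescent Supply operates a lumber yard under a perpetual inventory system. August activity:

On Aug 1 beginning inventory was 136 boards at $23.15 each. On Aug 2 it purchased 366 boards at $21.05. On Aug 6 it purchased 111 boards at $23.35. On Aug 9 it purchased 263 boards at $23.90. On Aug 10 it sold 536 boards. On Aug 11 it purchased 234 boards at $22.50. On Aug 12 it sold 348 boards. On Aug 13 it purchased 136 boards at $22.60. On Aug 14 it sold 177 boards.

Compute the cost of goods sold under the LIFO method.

COGS = $23,889.00

Aug 10, 536 sold [LIFO — newest first]: 263 @ $23.90 + 111 @ $23.35 + 162 @ $21.05 = $12,287.65
Aug 12, 348 sold [LIFO — newest first]: 234 @ $22.50 + 114 @ $21.05 = $7,664.70
Aug 14, 177 sold [LIFO — newest first]: 136 @ $22.60 + 41 @ $21.05 = $3,936.65
Total COGS = $12,287.65 + $7,664.70 + $3,936.65 = $23,889.00
Ending inventory: 136 @ $23.15 + 49 @ $21.05 = $4,179.85
Check: goods available $28,068.85 = COGS $23,889.00 + ending $4,179.85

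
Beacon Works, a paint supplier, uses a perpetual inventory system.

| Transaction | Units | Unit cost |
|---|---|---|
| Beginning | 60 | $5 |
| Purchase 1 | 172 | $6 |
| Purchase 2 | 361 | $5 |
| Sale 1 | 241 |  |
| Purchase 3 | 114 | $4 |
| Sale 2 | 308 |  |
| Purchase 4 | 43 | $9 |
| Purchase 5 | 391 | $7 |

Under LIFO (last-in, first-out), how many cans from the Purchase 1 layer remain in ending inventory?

Sale 1 (241) [LIFO — newest first]: 241 @ $5 = $1,205
Sale 2 (308) [LIFO — newest first]: 114 @ $4 + 120 @ $5 + 74 @ $6 = $1,500
Total COGS = $1,205 + $1,500 = $2,705
Ending inventory: 60 @ $5 + 98 @ $6 + 43 @ $9 + 391 @ $7 = $4,012

98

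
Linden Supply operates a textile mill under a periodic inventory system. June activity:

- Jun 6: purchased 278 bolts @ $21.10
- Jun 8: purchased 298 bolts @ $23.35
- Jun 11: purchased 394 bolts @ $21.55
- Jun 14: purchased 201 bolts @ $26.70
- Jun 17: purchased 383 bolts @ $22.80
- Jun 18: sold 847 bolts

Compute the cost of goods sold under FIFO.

Jun 18, 847 sold [FIFO — oldest first]: 278 @ $21.10 + 298 @ $23.35 + 271 @ $21.55 = $18,664.15
Ending inventory: 123 @ $21.55 + 201 @ $26.70 + 383 @ $22.80 = $16,749.75

COGS = $18,664.15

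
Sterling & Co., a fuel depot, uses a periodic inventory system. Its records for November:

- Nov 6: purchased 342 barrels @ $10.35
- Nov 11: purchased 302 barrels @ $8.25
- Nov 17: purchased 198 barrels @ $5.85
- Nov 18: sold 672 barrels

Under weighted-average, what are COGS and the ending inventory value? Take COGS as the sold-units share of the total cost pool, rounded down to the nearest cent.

COGS = $5,737.93; ending inventory = $1,451.57

Nov 18, sell 672: 672/842 × $7,189.50 → $5,737.93
Ending inventory (cost pool remaining) = $1,451.57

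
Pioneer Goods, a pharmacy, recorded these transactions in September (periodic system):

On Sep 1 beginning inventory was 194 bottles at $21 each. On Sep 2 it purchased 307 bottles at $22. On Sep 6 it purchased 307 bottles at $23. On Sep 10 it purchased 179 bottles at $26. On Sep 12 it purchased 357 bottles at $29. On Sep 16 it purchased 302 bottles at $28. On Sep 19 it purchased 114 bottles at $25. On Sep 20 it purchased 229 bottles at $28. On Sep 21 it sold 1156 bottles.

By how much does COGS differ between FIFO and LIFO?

FIFO COGS: 194 @ $21 + 307 @ $22 + 307 @ $23 + 179 @ $26 + 169 @ $29 = $27,444
LIFO COGS: 229 @ $28 + 114 @ $25 + 302 @ $28 + 357 @ $29 + 154 @ $26 = $32,075
Difference = |$27,444 − $32,075| = $4,631

$4,631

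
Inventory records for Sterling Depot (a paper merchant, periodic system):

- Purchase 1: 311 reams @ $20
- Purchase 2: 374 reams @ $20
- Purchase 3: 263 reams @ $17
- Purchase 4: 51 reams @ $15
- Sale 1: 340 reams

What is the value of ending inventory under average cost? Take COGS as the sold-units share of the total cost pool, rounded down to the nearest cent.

Ending inventory = $12,491.32

Sale 1, sell 340: 340/999 × $18,936.00 → $6,444.68
Ending inventory (cost pool remaining) = $12,491.32
Check: goods available $18,936.00 = COGS $6,444.68 + ending $12,491.32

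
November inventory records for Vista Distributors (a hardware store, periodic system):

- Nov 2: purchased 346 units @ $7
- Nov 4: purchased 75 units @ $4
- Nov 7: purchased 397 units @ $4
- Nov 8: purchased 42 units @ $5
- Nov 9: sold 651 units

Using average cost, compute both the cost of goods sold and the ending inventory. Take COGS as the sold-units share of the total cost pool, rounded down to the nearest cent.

COGS = $3,421.53; ending inventory = $1,098.47

Nov 9, sell 651: 651/860 × $4,520.00 → $3,421.53
Ending inventory (cost pool remaining) = $1,098.47
Check: goods available $4,520.00 = COGS $3,421.53 + ending $1,098.47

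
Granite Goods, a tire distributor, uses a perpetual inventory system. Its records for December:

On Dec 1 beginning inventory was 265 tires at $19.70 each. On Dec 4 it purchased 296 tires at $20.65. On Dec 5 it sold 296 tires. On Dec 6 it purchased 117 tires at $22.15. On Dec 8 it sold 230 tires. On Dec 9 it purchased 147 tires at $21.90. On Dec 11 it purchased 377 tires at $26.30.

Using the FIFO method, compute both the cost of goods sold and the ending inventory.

COGS = $10,610.15; ending inventory = $16,448.70

Dec 5, 296 sold [FIFO — oldest first]: 265 @ $19.70 + 31 @ $20.65 = $5,860.65
Dec 8, 230 sold [FIFO — oldest first]: 230 @ $20.65 = $4,749.50
Total COGS = $5,860.65 + $4,749.50 = $10,610.15
Ending inventory: 35 @ $20.65 + 117 @ $22.15 + 147 @ $21.90 + 377 @ $26.30 = $16,448.70
Check: goods available $27,058.85 = COGS $10,610.15 + ending $16,448.70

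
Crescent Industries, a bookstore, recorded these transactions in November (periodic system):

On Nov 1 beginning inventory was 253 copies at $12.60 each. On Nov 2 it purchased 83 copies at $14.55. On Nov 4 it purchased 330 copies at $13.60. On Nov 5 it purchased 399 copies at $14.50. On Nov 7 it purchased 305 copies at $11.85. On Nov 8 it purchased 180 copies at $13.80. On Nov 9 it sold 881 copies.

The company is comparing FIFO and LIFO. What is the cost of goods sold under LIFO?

FIFO COGS: 253 @ $12.60 + 83 @ $14.55 + 330 @ $13.60 + 215 @ $14.50 = $12,000.95
LIFO COGS: 180 @ $13.80 + 305 @ $11.85 + 396 @ $14.50 = $11,840.25

COGS = $11,840.25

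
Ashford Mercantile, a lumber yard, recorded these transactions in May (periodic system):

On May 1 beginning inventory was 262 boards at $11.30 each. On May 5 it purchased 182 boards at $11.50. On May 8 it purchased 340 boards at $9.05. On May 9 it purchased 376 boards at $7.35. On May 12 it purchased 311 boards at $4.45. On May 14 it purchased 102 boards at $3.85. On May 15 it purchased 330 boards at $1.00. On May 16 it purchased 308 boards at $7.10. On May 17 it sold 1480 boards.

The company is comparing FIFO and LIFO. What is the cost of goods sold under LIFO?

FIFO COGS: 262 @ $11.30 + 182 @ $11.50 + 340 @ $9.05 + 376 @ $7.35 + 311 @ $4.45 + 9 @ $3.85 = $12,312.80
LIFO COGS: 308 @ $7.10 + 330 @ $1.00 + 102 @ $3.85 + 311 @ $4.45 + 376 @ $7.35 + 53 @ $9.05 = $7,536.70

COGS = $7,536.70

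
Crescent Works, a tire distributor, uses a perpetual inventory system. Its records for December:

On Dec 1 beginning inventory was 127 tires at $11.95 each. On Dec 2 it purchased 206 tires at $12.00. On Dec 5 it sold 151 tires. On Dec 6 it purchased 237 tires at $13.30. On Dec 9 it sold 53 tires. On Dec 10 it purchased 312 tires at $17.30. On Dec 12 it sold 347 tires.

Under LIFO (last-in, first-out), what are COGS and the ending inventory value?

COGS = $8,380.00; ending inventory = $4,159.35

Dec 5, 151 sold [LIFO — newest first]: 151 @ $12.00 = $1,812.00
Dec 9, 53 sold [LIFO — newest first]: 53 @ $13.30 = $704.90
Dec 12, 347 sold [LIFO — newest first]: 312 @ $17.30 + 35 @ $13.30 = $5,863.10
Total COGS = $1,812.00 + $704.90 + $5,863.10 = $8,380.00
Ending inventory: 127 @ $11.95 + 55 @ $12.00 + 149 @ $13.30 = $4,159.35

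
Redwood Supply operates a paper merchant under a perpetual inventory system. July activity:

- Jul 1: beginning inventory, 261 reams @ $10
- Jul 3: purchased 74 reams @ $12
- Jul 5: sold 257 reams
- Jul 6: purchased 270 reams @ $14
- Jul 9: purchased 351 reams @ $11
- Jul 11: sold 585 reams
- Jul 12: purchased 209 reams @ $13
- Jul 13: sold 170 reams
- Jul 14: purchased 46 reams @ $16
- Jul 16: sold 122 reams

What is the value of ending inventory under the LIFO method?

Jul 5, 257 sold [LIFO — newest first]: 74 @ $12 + 183 @ $10 = $2,718
Jul 11, 585 sold [LIFO — newest first]: 351 @ $11 + 234 @ $14 = $7,137
Jul 13, 170 sold [LIFO — newest first]: 170 @ $13 = $2,210
Jul 16, 122 sold [LIFO — newest first]: 46 @ $16 + 39 @ $13 + 36 @ $14 + 1 @ $10 = $1,757
Total COGS = $2,718 + $7,137 + $2,210 + $1,757 = $13,822
Ending inventory: 77 @ $10 = $770

Ending inventory = $770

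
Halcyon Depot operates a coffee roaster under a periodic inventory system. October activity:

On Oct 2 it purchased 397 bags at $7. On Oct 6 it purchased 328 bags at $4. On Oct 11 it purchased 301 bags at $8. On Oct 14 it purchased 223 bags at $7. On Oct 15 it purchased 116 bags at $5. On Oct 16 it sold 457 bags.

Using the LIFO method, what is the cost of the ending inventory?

Ending inventory = $5,555

Oct 16, 457 sold [LIFO — newest first]: 116 @ $5 + 223 @ $7 + 118 @ $8 = $3,085
Ending inventory: 397 @ $7 + 328 @ $4 + 183 @ $8 = $5,555
Check: goods available $8,640 = COGS $3,085 + ending $5,555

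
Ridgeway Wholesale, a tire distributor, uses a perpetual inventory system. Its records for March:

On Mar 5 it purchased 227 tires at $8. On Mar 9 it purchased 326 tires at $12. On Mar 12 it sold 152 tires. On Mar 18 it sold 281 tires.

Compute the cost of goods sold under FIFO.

COGS = $4,288

Mar 12, 152 sold [FIFO — oldest first]: 152 @ $8 = $1,216
Mar 18, 281 sold [FIFO — oldest first]: 75 @ $8 + 206 @ $12 = $3,072
Total COGS = $1,216 + $3,072 = $4,288
Ending inventory: 120 @ $12 = $1,440
Check: goods available $5,728 = COGS $4,288 + ending $1,440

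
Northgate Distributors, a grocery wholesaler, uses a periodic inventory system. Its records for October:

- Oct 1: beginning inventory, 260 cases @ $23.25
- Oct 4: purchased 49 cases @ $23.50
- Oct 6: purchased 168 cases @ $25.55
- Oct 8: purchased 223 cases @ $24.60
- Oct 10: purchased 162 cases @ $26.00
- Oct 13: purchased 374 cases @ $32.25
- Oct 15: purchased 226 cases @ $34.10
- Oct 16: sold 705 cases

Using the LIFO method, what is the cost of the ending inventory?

Oct 16, 705 sold [LIFO — newest first]: 226 @ $34.10 + 374 @ $32.25 + 105 @ $26.00 = $22,498.10
Ending inventory: 260 @ $23.25 + 49 @ $23.50 + 168 @ $25.55 + 223 @ $24.60 + 57 @ $26.00 = $18,456.70
Check: goods available $40,954.80 = COGS $22,498.10 + ending $18,456.70

Ending inventory = $18,456.70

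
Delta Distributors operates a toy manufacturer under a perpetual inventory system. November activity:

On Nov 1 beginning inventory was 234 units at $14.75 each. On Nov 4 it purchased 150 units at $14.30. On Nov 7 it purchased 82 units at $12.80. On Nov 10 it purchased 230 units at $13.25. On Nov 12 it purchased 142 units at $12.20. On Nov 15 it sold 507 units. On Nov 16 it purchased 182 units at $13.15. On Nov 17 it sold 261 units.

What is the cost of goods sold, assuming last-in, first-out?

Nov 15, 507 sold [LIFO — newest first]: 142 @ $12.20 + 230 @ $13.25 + 82 @ $12.80 + 53 @ $14.30 = $6,587.40
Nov 17, 261 sold [LIFO — newest first]: 182 @ $13.15 + 79 @ $14.30 = $3,523.00
Total COGS = $6,587.40 + $3,523.00 = $10,110.40
Ending inventory: 234 @ $14.75 + 18 @ $14.30 = $3,708.90
Check: goods available $13,819.30 = COGS $10,110.40 + ending $3,708.90

COGS = $10,110.40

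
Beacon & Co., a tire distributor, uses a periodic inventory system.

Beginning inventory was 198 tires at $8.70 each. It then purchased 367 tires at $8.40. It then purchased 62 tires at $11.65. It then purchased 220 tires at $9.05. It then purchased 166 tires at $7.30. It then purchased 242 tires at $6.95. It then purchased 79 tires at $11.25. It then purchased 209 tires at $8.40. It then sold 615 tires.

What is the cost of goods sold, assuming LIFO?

COGS = $4,946.75

Sale 1 (615) [LIFO — newest first]: 209 @ $8.40 + 79 @ $11.25 + 242 @ $6.95 + 85 @ $7.30 = $4,946.75
Ending inventory: 198 @ $8.70 + 367 @ $8.40 + 62 @ $11.65 + 220 @ $9.05 + 81 @ $7.30 = $8,110.00
Check: goods available $13,056.75 = COGS $4,946.75 + ending $8,110.00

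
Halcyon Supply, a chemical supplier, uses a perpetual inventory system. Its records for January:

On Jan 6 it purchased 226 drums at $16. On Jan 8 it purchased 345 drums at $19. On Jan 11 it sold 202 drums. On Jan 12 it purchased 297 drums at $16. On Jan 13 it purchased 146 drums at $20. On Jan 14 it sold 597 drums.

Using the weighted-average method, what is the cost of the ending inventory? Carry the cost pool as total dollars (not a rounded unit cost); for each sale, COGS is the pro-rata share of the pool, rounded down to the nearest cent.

After Jan 6: 226 on hand, pool $3,616.00 (≈ $16.0000 each)
After Jan 8: 571 on hand, pool $10,171.00 (≈ $17.8126 each)
Jan 11, sell 202: 202/571 × $10,171.00 → $3,598.14
After Jan 12: 666 on hand, pool $11,324.86 (≈ $17.0043 each)
After Jan 13: 812 on hand, pool $14,244.86 (≈ $17.5429 each)
Jan 14, sell 597: 597/812 × $14,244.86 → $10,473.12
Total COGS = $3,598.14 + $10,473.12 = $14,071.26
Ending inventory (cost pool remaining) = $3,771.74

Ending inventory = $3,771.74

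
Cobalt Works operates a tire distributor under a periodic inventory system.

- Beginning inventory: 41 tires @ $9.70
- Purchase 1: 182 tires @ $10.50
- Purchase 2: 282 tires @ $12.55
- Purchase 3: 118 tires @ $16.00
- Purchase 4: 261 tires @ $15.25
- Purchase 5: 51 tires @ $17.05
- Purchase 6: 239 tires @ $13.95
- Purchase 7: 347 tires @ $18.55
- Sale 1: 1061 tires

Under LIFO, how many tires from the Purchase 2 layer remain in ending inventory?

237

Sale 1 (1061) [LIFO — newest first]: 347 @ $18.55 + 239 @ $13.95 + 51 @ $17.05 + 261 @ $15.25 + 118 @ $16.00 + 45 @ $12.55 = $17,073.45
Ending inventory: 41 @ $9.70 + 182 @ $10.50 + 237 @ $12.55 = $5,283.05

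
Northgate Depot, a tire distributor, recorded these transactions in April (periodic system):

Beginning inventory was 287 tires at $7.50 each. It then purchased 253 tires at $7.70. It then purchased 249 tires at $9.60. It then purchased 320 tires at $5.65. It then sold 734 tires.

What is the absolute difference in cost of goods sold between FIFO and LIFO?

FIFO COGS: 287 @ $7.50 + 253 @ $7.70 + 194 @ $9.60 = $5,963.00
LIFO COGS: 320 @ $5.65 + 249 @ $9.60 + 165 @ $7.70 = $5,468.90
Difference = |$5,963.00 − $5,468.90| = $494.10

$494.10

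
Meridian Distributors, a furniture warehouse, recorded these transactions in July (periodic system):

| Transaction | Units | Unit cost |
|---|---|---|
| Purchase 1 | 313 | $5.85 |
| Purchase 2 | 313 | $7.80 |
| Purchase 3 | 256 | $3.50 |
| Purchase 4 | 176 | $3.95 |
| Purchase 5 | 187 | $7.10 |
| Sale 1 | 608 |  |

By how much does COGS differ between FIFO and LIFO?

$1,251.65

FIFO COGS: 313 @ $5.85 + 295 @ $7.80 = $4,132.05
LIFO COGS: 187 @ $7.10 + 176 @ $3.95 + 245 @ $3.50 = $2,880.40
Difference = |$4,132.05 − $2,880.40| = $1,251.65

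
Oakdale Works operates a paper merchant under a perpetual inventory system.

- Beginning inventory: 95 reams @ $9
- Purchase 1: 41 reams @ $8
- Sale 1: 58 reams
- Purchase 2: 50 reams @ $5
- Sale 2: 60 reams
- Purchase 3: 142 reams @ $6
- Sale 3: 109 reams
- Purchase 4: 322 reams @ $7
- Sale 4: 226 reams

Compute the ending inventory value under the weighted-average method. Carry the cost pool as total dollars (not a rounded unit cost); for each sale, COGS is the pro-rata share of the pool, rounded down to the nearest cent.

After Beginning: 95 on hand, pool $855.00 (≈ $9.0000 each)
After Purchase 1: 136 on hand, pool $1,183.00 (≈ $8.6985 each)
Sale 1, sell 58: 58/136 × $1,183.00 → $504.51
After Purchase 2: 128 on hand, pool $928.49 (≈ $7.2538 each)
Sale 2, sell 60: 60/128 × $928.49 → $435.22
After Purchase 3: 210 on hand, pool $1,345.27 (≈ $6.4060 each)
Sale 3, sell 109: 109/210 × $1,345.27 → $698.25
After Purchase 4: 423 on hand, pool $2,901.02 (≈ $6.8582 each)
Sale 4, sell 226: 226/423 × $2,901.02 → $1,549.95
Total COGS = $504.51 + $435.22 + $698.25 + $1,549.95 = $3,187.93
Ending inventory (cost pool remaining) = $1,351.07
Check: goods available $4,539.00 = COGS $3,187.93 + ending $1,351.07

Ending inventory = $1,351.07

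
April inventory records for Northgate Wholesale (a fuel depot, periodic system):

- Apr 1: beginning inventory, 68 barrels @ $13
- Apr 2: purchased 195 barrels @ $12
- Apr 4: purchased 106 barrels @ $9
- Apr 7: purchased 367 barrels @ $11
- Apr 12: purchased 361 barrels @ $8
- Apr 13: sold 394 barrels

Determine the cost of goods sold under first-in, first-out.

Apr 13, 394 sold [FIFO — oldest first]: 68 @ $13 + 195 @ $12 + 106 @ $9 + 25 @ $11 = $4,453
Ending inventory: 342 @ $11 + 361 @ $8 = $6,650
Check: goods available $11,103 = COGS $4,453 + ending $6,650

COGS = $4,453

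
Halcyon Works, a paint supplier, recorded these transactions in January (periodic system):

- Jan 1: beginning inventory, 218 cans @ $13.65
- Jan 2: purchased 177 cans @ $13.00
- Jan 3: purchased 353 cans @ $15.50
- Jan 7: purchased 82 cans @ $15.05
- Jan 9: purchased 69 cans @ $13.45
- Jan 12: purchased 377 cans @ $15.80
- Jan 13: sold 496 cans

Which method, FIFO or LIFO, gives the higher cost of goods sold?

FIFO COGS: 218 @ $13.65 + 177 @ $13.00 + 101 @ $15.50 = $6,842.20
LIFO COGS: 377 @ $15.80 + 69 @ $13.45 + 50 @ $15.05 = $7,637.15

LIFO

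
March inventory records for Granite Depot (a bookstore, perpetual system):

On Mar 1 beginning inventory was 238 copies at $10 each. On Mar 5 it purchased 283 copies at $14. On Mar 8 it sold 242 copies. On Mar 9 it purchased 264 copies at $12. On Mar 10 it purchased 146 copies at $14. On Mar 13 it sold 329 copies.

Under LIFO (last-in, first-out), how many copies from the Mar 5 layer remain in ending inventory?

41

Mar 8, 242 sold [LIFO — newest first]: 242 @ $14 = $3,388
Mar 13, 329 sold [LIFO — newest first]: 146 @ $14 + 183 @ $12 = $4,240
Total COGS = $3,388 + $4,240 = $7,628
Ending inventory: 238 @ $10 + 41 @ $14 + 81 @ $12 = $3,926
Check: goods available $11,554 = COGS $7,628 + ending $3,926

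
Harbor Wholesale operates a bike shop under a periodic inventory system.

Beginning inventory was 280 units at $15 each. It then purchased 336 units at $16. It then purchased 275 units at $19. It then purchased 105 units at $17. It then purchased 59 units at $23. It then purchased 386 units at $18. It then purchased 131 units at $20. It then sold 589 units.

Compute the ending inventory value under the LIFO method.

Ending inventory = $16,365

Sale 1 (589) [LIFO — newest first]: 131 @ $20 + 386 @ $18 + 59 @ $23 + 13 @ $17 = $11,146
Ending inventory: 280 @ $15 + 336 @ $16 + 275 @ $19 + 92 @ $17 = $16,365
Check: goods available $27,511 = COGS $11,146 + ending $16,365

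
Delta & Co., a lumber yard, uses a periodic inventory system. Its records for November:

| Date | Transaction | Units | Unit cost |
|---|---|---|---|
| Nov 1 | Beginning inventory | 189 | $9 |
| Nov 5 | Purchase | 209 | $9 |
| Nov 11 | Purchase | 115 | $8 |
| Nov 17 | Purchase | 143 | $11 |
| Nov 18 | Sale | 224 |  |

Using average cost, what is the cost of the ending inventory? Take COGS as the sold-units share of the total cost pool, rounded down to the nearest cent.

Nov 18, sell 224: 224/656 × $6,075.00 → $2,074.39
Ending inventory (cost pool remaining) = $4,000.61
Check: goods available $6,075.00 = COGS $2,074.39 + ending $4,000.61

Ending inventory = $4,000.61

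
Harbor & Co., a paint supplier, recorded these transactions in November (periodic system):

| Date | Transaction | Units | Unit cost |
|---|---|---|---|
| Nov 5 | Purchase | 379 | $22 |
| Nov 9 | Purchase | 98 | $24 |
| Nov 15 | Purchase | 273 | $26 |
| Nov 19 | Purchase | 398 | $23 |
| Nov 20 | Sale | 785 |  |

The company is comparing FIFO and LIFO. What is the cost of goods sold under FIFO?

COGS = $18,593

FIFO COGS: 379 @ $22 + 98 @ $24 + 273 @ $26 + 35 @ $23 = $18,593
LIFO COGS: 398 @ $23 + 273 @ $26 + 98 @ $24 + 16 @ $22 = $18,956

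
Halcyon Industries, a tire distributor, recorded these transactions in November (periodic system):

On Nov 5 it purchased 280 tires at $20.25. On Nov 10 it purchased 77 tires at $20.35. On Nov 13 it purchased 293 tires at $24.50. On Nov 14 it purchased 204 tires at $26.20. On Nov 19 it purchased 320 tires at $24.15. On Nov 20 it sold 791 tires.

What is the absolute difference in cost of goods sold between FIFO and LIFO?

FIFO COGS: 280 @ $20.25 + 77 @ $20.35 + 293 @ $24.50 + 141 @ $26.20 = $18,109.65
LIFO COGS: 320 @ $24.15 + 204 @ $26.20 + 267 @ $24.50 = $19,614.30
Difference = |$18,109.65 − $19,614.30| = $1,504.65

$1,504.65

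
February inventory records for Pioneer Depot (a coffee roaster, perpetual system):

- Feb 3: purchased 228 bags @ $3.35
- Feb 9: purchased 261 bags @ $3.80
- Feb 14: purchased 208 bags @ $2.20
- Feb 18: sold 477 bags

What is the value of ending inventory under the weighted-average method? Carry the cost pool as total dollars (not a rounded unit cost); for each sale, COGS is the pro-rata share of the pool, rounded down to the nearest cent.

After Feb 3: 228 on hand, pool $763.80 (≈ $3.3500 each)
After Feb 9: 489 on hand, pool $1,755.60 (≈ $3.5902 each)
After Feb 14: 697 on hand, pool $2,213.20 (≈ $3.1753 each)
Feb 18, sell 477: 477/697 × $2,213.20 → $1,514.62
Ending inventory (cost pool remaining) = $698.58

Ending inventory = $698.58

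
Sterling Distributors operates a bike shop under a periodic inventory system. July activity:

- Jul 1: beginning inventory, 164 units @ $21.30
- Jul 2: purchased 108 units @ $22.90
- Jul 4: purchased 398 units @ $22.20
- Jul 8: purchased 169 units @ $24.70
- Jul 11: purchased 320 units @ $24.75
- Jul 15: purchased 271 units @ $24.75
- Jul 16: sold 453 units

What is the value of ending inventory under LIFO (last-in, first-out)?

Ending inventory = $22,391.80

Jul 16, 453 sold [LIFO — newest first]: 271 @ $24.75 + 182 @ $24.75 = $11,211.75
Ending inventory: 164 @ $21.30 + 108 @ $22.90 + 398 @ $22.20 + 169 @ $24.70 + 138 @ $24.75 = $22,391.80
Check: goods available $33,603.55 = COGS $11,211.75 + ending $22,391.80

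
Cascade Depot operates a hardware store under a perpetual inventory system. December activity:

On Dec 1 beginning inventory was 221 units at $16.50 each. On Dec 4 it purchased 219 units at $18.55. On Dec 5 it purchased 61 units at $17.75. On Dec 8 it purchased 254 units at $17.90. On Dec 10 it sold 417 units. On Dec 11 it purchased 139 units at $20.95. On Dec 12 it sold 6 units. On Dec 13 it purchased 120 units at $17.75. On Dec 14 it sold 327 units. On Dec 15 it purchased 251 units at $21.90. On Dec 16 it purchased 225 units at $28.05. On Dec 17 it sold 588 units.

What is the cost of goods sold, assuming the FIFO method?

COGS = $25,924.90

Dec 10, 417 sold [FIFO — oldest first]: 221 @ $16.50 + 196 @ $18.55 = $7,282.30
Dec 12, 6 sold [FIFO — oldest first]: 6 @ $18.55 = $111.30
Dec 14, 327 sold [FIFO — oldest first]: 17 @ $18.55 + 61 @ $17.75 + 249 @ $17.90 = $5,855.20
Dec 17, 588 sold [FIFO — oldest first]: 5 @ $17.90 + 139 @ $20.95 + 120 @ $17.75 + 251 @ $21.90 + 73 @ $28.05 = $12,676.10
Total COGS = $7,282.30 + $111.30 + $5,855.20 + $12,676.10 = $25,924.90
Ending inventory: 152 @ $28.05 = $4,263.60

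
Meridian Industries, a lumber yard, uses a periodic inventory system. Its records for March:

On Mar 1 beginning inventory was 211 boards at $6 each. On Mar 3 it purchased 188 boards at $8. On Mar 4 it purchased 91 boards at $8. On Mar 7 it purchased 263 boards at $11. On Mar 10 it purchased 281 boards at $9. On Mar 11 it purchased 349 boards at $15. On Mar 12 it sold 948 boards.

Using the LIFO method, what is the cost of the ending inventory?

Mar 12, 948 sold [LIFO — newest first]: 349 @ $15 + 281 @ $9 + 263 @ $11 + 55 @ $8 = $11,097
Ending inventory: 211 @ $6 + 188 @ $8 + 36 @ $8 = $3,058

Ending inventory = $3,058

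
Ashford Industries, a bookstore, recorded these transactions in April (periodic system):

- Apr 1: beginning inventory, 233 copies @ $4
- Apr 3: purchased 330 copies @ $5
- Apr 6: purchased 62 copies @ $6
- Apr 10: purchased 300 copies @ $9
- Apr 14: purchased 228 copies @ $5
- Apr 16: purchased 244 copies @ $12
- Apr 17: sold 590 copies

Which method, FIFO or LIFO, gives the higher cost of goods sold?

LIFO

FIFO COGS: 233 @ $4 + 330 @ $5 + 27 @ $6 = $2,744
LIFO COGS: 244 @ $12 + 228 @ $5 + 118 @ $9 = $5,130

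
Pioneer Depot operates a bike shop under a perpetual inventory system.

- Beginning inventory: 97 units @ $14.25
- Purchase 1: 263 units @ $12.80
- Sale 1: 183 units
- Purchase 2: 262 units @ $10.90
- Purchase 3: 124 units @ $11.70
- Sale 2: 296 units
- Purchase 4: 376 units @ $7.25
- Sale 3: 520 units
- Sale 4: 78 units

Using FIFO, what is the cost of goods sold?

Sale 1 (183) [FIFO — oldest first]: 97 @ $14.25 + 86 @ $12.80 = $2,483.05
Sale 2 (296) [FIFO — oldest first]: 177 @ $12.80 + 119 @ $10.90 = $3,562.70
Sale 3 (520) [FIFO — oldest first]: 143 @ $10.90 + 124 @ $11.70 + 253 @ $7.25 = $4,843.75
Sale 4 (78) [FIFO — oldest first]: 78 @ $7.25 = $565.50
Total COGS = $2,483.05 + $3,562.70 + $4,843.75 + $565.50 = $11,455.00
Ending inventory: 45 @ $7.25 = $326.25

COGS = $11,455.00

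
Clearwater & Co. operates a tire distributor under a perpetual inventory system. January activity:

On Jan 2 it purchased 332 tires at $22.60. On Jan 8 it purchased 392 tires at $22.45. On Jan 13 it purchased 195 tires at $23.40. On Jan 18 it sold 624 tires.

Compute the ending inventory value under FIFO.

Jan 18, 624 sold [FIFO — oldest first]: 332 @ $22.60 + 292 @ $22.45 = $14,058.60
Ending inventory: 100 @ $22.45 + 195 @ $23.40 = $6,808.00
Check: goods available $20,866.60 = COGS $14,058.60 + ending $6,808.00

Ending inventory = $6,808.00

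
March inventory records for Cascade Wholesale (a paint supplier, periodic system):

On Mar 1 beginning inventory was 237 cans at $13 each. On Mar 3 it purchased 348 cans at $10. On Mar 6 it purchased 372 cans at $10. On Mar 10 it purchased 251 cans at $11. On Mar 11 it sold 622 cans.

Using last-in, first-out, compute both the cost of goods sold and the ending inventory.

Mar 11, 622 sold [LIFO — newest first]: 251 @ $11 + 371 @ $10 = $6,471
Ending inventory: 237 @ $13 + 348 @ $10 + 1 @ $10 = $6,571
Check: goods available $13,042 = COGS $6,471 + ending $6,571

COGS = $6,471; ending inventory = $6,571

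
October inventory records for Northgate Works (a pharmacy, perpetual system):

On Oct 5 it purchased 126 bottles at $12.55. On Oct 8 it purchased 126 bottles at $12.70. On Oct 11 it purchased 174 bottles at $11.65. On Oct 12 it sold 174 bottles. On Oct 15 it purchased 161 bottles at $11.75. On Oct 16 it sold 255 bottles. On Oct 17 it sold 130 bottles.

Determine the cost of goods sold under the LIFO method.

COGS = $6,748.95

Oct 12, 174 sold [LIFO — newest first]: 174 @ $11.65 = $2,027.10
Oct 16, 255 sold [LIFO — newest first]: 161 @ $11.75 + 94 @ $12.70 = $3,085.55
Oct 17, 130 sold [LIFO — newest first]: 32 @ $12.70 + 98 @ $12.55 = $1,636.30
Total COGS = $2,027.10 + $3,085.55 + $1,636.30 = $6,748.95
Ending inventory: 28 @ $12.55 = $351.40
Check: goods available $7,100.35 = COGS $6,748.95 + ending $351.40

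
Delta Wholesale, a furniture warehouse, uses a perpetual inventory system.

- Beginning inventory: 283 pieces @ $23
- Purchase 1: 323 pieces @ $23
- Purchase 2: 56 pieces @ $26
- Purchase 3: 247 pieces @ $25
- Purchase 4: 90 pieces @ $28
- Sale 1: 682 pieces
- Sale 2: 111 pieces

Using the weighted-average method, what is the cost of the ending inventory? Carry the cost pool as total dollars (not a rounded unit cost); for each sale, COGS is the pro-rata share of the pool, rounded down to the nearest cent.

After Beginning: 283 on hand, pool $6,509.00 (≈ $23.0000 each)
After Purchase 1: 606 on hand, pool $13,938.00 (≈ $23.0000 each)
After Purchase 2: 662 on hand, pool $15,394.00 (≈ $23.2538 each)
After Purchase 3: 909 on hand, pool $21,569.00 (≈ $23.7283 each)
After Purchase 4: 999 on hand, pool $24,089.00 (≈ $24.1131 each)
Sale 1, sell 682: 682/999 × $24,089.00 → $16,445.14
Sale 2, sell 111: 111/317 × $7,643.86 → $2,676.55
Total COGS = $16,445.14 + $2,676.55 = $19,121.69
Ending inventory (cost pool remaining) = $4,967.31
Check: goods available $24,089.00 = COGS $19,121.69 + ending $4,967.31

Ending inventory = $4,967.31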